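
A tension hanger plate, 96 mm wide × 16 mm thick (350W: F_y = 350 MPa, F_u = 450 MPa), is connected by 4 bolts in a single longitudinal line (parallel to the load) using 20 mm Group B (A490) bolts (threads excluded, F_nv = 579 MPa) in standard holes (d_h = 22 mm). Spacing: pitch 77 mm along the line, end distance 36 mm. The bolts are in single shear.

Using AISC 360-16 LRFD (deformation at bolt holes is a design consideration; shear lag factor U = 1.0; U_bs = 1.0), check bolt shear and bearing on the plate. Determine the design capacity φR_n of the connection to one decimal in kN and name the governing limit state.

545.7 kN (bolt shear governs)

Bolt shear: A_b = π(20)²/4 = 314.16 mm². φR_n = 0.75 × 579 × 314.16 × 4 × 1 = 545.7 kN.
Bearing (16 mm plate, F_u = 450 MPa): end bolts L_c = 36 − 22/2 = 25, R_n = min(1.2×25×16×450, 2.4×20×16×450) = 216 kN/bolt; interior L_c = 77 − 22 = 55, R_n = 345.6 kN/bolt. φR_n = 0.75 × (1×216 + 3×345.6) = 939.6 kN.
Governing: min(545.7, 939.6) = 545.7 kN → bolt shear.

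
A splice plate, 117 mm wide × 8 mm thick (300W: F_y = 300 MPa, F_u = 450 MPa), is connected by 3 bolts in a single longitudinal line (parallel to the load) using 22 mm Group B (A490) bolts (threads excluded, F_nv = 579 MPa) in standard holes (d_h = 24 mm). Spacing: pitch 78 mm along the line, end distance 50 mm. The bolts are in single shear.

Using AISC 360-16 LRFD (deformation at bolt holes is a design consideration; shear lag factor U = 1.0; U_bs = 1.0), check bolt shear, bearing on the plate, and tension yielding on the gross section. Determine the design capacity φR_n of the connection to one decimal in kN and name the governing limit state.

Bolt shear: A_b = π(22)²/4 = 380.13 mm². φR_n = 0.75 × 579 × 380.13 × 3 × 1 = 495.2 kN.
Bearing (8 mm plate, F_u = 450 MPa): end bolts L_c = 50 − 24/2 = 38, R_n = min(1.2×38×8×450, 2.4×22×8×450) = 164.16 kN/bolt; interior L_c = 78 − 24 = 54, R_n = 190.08 kN/bolt. φR_n = 0.75 × (1×164.16 + 2×190.08) = 408.2 kN.
Tension yield (gross): A_g = 117×8 = 936 mm². φR_n = 0.90 × 300 × 936 = 252.7 kN.
Governing: min(495.2, 408.2, 252.7) = 252.7 kN → gross-section yield.

252.7 kN (gross-section yield governs)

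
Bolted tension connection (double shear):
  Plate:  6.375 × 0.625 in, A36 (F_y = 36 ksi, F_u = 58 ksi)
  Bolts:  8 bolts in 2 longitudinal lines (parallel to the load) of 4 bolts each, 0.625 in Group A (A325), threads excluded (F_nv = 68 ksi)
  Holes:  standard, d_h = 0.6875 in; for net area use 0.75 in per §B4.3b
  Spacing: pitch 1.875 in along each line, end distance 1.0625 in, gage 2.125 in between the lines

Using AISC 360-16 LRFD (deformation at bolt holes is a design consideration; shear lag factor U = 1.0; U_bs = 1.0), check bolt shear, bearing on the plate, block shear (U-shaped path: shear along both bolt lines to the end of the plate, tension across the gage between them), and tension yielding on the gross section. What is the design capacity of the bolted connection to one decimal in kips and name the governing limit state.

129.1 kips (gross-section yield governs)

Bolt shear: A_b = π(0.625)²/4 = 0.3068 in². φR_n = 0.75 × 68 × 0.3068 × 8 × 2 = 250.3 kips.
Bearing (0.625 in plate, F_u = 58 ksi): end bolts L_c = 1.0625 − 0.6875/2 = 0.71875, R_n = min(1.2×0.71875×0.625×58, 2.4×0.625×0.625×58) = 31.266 kips/bolt; interior L_c = 1.875 − 0.6875 = 1.1875, R_n = 51.656 kips/bolt. φR_n = 0.75 × (2×31.266 + 6×51.656) = 279.4 kips.
Block shear: shear path 2×[1.0625+3×1.875] = 2×6.6875 in, A_gv = 8.3594, A_nv = 2×(6.6875 − 3.5×0.75)×0.625 = 5.0781 in²; tension across gage: (2.125 − 1×0.75)×0.625 = 0.85938 in². R_n = min(0.6×58×5.0781, 0.6×36×8.3594) + 1.0×58×0.85938 = min(176.72, 180.56) + 49.844 = 226.56 kips. φR_n = 0.75 × 226.56 = 169.9 kips.
Tension yield (gross): A_g = 6.375×0.625 = 3.9844 in². φR_n = 0.90 × 36 × 3.9844 = 129.1 kips.
Governing: min(250.3, 279.4, 169.9, 129.1) = 129.1 kips → gross-section yield.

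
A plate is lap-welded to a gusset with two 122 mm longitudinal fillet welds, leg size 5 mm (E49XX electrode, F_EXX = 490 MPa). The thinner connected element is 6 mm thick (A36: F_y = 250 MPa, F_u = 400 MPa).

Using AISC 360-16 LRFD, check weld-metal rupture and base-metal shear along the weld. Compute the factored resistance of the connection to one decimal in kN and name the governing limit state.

190.2 kN (weld metal governs)

Weld metal: throat = 0.707×5 = 3.535 mm, L = 2×122 = 244 mm. φR_n = 0.75 × 0.6 × 490 × 3.535 × 244 = 190.2 kN.
Base metal shear (6 mm plate): yield φR_n = 1.0×0.6×250×6×244 = 219.6 kN; rupture φR_n = 0.75×0.6×400×6×244 = 263.5 kN; take 219.6 kN (yield).
Governing: min(190.2, 219.6) = 190.2 kN → weld metal.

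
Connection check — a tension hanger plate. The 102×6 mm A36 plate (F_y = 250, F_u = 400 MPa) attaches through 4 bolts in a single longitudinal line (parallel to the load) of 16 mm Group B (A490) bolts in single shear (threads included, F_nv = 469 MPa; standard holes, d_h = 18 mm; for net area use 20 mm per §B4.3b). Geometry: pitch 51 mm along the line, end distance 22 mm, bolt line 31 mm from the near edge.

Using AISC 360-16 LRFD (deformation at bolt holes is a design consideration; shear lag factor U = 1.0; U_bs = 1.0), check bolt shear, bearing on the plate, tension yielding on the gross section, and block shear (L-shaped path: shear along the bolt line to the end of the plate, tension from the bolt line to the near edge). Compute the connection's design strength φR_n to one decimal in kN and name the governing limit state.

Bolt shear: A_b = π(16)²/4 = 201.06 mm². φR_n = 0.75 × 469 × 201.06 × 4 × 1 = 282.9 kN.
Bearing (6 mm plate, F_u = 400 MPa): end bolts L_c = 22 − 18/2 = 13, R_n = min(1.2×13×6×400, 2.4×16×6×400) = 37.44 kN/bolt; interior L_c = 51 − 18 = 33, R_n = 92.16 kN/bolt. φR_n = 0.75 × (1×37.44 + 3×92.16) = 235.4 kN.
Tension yield (gross): A_g = 102×6 = 612 mm². φR_n = 0.90 × 250 × 612 = 137.7 kN.
Block shear: shear path 1×[22+3×51] = 1×175 mm, A_gv = 1050, A_nv = 1×(175 − 3.5×20)×6 = 630 mm²; tension to near edge: (31 − 0.5×20)×6 = 126 mm². R_n = min(0.6×400×630, 0.6×250×1050) + 1.0×400×126 = min(151.2, 157.5) + 50.4 = 201.6 kN. φR_n = 0.75 × 201.6 = 151.2 kN.
Governing: min(282.9, 235.4, 137.7, 151.2) = 137.7 kN → gross-section yield.

137.7 kN (gross-section yield governs)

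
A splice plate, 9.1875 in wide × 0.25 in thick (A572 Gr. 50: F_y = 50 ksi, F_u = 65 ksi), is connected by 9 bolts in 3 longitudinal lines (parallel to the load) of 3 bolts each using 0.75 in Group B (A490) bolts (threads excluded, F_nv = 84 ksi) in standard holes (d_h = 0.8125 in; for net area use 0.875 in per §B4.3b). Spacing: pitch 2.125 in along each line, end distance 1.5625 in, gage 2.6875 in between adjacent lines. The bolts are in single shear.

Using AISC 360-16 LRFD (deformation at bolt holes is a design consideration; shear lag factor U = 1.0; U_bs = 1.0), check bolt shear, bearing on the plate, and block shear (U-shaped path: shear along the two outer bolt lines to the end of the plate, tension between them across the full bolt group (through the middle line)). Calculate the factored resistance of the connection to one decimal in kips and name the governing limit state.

97.2 kips (block shear governs)

Bolt shear: A_b = π(0.75)²/4 = 0.44179 in². φR_n = 0.75 × 84 × 0.44179 × 9 × 1 = 250.5 kips.
Bearing (0.25 in plate, F_u = 65 ksi): end bolts L_c = 1.5625 − 0.8125/2 = 1.15625, R_n = min(1.2×1.15625×0.25×65, 2.4×0.75×0.25×65) = 22.547 kips/bolt; interior L_c = 2.125 − 0.8125 = 1.3125, R_n = 25.594 kips/bolt. φR_n = 0.75 × (3×22.547 + 6×25.594) = 165.9 kips.
Block shear: shear path 2×[1.5625+2×2.125] = 2×5.8125 in, A_gv = 2.9063, A_nv = 2×(5.8125 − 2.5×0.875)×0.25 = 1.8125 in²; tension across gage: (5.375 − 2×0.875)×0.25 = 0.90625 in². R_n = min(0.6×65×1.8125, 0.6×50×2.9063) + 1.0×65×0.90625 = min(70.688, 87.189) + 58.906 = 129.59 kips. φR_n = 0.75 × 129.59 = 97.2 kips.
Governing: min(250.5, 165.9, 97.2) = 97.2 kips → block shear.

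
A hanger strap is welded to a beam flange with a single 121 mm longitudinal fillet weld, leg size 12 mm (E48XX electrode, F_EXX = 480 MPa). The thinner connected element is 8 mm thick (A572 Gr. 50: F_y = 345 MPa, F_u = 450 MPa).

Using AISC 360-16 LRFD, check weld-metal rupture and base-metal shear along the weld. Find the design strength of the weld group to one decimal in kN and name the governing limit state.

Weld metal: throat = 0.707×12 = 8.484 mm, L = 121 mm. φR_n = 0.75 × 0.6 × 480 × 8.484 × 121 = 221.7 kN.
Base metal shear (8 mm plate): yield φR_n = 1.0×0.6×345×8×121 = 200.4 kN; rupture φR_n = 0.75×0.6×450×8×121 = 196.0 kN; take 196.0 kN (rupture).
Governing: min(221.7, 196.0) = 196.0 kN → base-metal shear.

196.0 kN (base-metal shear governs)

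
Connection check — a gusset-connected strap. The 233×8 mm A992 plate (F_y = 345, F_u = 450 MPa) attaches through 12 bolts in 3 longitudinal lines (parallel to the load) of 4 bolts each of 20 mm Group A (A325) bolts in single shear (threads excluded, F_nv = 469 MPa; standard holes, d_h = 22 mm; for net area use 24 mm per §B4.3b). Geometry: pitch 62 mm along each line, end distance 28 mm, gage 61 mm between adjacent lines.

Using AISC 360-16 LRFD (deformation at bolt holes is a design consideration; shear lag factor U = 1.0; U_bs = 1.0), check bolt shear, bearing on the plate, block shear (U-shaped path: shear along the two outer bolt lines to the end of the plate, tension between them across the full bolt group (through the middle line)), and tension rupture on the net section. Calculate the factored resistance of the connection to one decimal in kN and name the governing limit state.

Bolt shear: A_b = π(20)²/4 = 314.16 mm². φR_n = 0.75 × 469 × 314.16 × 12 × 1 = 1326.1 kN.
Bearing (8 mm plate, F_u = 450 MPa): end bolts L_c = 28 − 22/2 = 17, R_n = min(1.2×17×8×450, 2.4×20×8×450) = 73.44 kN/bolt; interior L_c = 62 − 22 = 40, R_n = 172.8 kN/bolt. φR_n = 0.75 × (3×73.44 + 9×172.8) = 1331.6 kN.
Block shear: shear path 2×[28+3×62] = 2×214 mm, A_gv = 3424, A_nv = 2×(214 − 3.5×24)×8 = 2080 mm²; tension across gage: (122 − 2×24)×8 = 592 mm². R_n = min(0.6×450×2080, 0.6×345×3424) + 1.0×450×592 = min(561.6, 708.77) + 266.4 = 828 kN. φR_n = 0.75 × 828 = 621.0 kN.
Tension rupture (net): A_n = (233 − 3×24)×8 = 1288 mm² (U = 1.0, A_e = A_n). φR_n = 0.75 × 450 × 1288 = 434.7 kN.
Governing: min(1326.1, 1331.6, 621.0, 434.7) = 434.7 kN → net-section rupture.

434.7 kN (net-section rupture governs)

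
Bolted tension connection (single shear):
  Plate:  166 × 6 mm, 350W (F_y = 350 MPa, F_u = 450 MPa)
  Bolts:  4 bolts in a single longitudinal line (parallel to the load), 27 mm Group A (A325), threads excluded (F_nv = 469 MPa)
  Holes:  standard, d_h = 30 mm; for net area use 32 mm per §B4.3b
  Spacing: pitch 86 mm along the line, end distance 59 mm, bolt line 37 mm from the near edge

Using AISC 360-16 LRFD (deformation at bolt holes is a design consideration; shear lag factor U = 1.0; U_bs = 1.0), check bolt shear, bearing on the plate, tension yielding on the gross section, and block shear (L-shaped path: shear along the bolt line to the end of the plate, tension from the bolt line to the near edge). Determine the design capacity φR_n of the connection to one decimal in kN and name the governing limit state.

291.6 kN (block shear governs)

Bolt shear: A_b = π(27)²/4 = 572.56 mm². φR_n = 0.75 × 469 × 572.56 × 4 × 1 = 805.6 kN.
Bearing (6 mm plate, F_u = 450 MPa): end bolts L_c = 59 − 30/2 = 44, R_n = min(1.2×44×6×450, 2.4×27×6×450) = 142.56 kN/bolt; interior L_c = 86 − 30 = 56, R_n = 174.96 kN/bolt. φR_n = 0.75 × (1×142.56 + 3×174.96) = 500.6 kN.
Tension yield (gross): A_g = 166×6 = 996 mm². φR_n = 0.90 × 350 × 996 = 313.7 kN.
Block shear: shear path 1×[59+3×86] = 1×317 mm, A_gv = 1902, A_nv = 1×(317 − 3.5×32)×6 = 1230 mm²; tension to near edge: (37 − 0.5×32)×6 = 126 mm². R_n = min(0.6×450×1230, 0.6×350×1902) + 1.0×450×126 = min(332.1, 399.42) + 56.7 = 388.8 kN. φR_n = 0.75 × 388.8 = 291.6 kN.
Governing: min(805.6, 500.6, 313.7, 291.6) = 291.6 kN → block shear.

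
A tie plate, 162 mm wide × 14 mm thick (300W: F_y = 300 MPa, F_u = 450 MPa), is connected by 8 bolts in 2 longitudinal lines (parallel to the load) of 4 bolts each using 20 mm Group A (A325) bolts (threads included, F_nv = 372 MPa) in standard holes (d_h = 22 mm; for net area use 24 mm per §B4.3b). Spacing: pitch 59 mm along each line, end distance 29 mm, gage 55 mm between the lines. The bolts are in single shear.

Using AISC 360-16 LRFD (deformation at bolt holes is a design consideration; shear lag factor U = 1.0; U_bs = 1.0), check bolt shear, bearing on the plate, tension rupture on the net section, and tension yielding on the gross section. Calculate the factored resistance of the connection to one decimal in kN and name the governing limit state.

Bolt shear: A_b = π(20)²/4 = 314.16 mm². φR_n = 0.75 × 372 × 314.16 × 8 × 1 = 701.2 kN.
Bearing (14 mm plate, F_u = 450 MPa): end bolts L_c = 29 − 22/2 = 18, R_n = min(1.2×18×14×450, 2.4×20×14×450) = 136.08 kN/bolt; interior L_c = 59 − 22 = 37, R_n = 279.72 kN/bolt. φR_n = 0.75 × (2×136.08 + 6×279.72) = 1462.9 kN.
Tension rupture (net): A_n = (162 − 2×24)×14 = 1596 mm² (U = 1.0, A_e = A_n). φR_n = 0.75 × 450 × 1596 = 538.7 kN.
Tension yield (gross): A_g = 162×14 = 2268 mm². φR_n = 0.90 × 300 × 2268 = 612.4 kN.
Governing: min(701.2, 1462.9, 538.7, 612.4) = 538.7 kN → net-section rupture.

538.7 kN (net-section rupture governs)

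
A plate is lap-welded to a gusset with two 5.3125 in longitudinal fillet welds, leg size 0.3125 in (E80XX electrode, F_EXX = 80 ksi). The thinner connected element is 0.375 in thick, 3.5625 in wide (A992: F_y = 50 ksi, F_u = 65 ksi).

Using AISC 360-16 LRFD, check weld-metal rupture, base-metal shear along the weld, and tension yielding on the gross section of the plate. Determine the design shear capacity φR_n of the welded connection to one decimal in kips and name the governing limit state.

60.1 kips (gross-section yield governs)

Weld metal: throat = 0.707×0.3125 = 0.22094 in, L = 2×5.3125 = 10.625 in. φR_n = 0.75 × 0.6 × 80 × 0.22094 × 10.625 = 84.5 kips.
Base metal shear (0.375 in plate): yield φR_n = 1.0×0.6×50×0.375×10.625 = 119.5 kips; rupture φR_n = 0.75×0.6×65×0.375×10.625 = 116.5 kips; take 116.5 kips (rupture).
Tension yield (gross): A_g = 3.5625×0.375 = 1.3359 in². φR_n = 0.90 × 50 × 1.3359 = 60.1 kips.
Governing: min(84.5, 116.5, 60.1) = 60.1 kips → gross-section yield.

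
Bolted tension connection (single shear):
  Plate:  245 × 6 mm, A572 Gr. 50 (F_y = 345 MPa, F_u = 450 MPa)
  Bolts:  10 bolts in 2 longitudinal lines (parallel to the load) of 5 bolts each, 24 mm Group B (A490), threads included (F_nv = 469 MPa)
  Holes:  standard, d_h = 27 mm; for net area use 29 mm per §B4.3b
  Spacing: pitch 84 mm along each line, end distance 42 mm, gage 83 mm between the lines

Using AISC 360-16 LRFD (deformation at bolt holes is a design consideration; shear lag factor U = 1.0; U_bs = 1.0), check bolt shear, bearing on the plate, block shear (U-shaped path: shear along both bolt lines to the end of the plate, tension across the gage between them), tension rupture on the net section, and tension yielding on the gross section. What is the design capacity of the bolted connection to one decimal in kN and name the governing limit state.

Bolt shear: A_b = π(24)²/4 = 452.39 mm². φR_n = 0.75 × 469 × 452.39 × 10 × 1 = 1591.3 kN.
Bearing (6 mm plate, F_u = 450 MPa): end bolts L_c = 42 − 27/2 = 28.5, R_n = min(1.2×28.5×6×450, 2.4×24×6×450) = 92.34 kN/bolt; interior L_c = 84 − 27 = 57, R_n = 155.52 kN/bolt. φR_n = 0.75 × (2×92.34 + 8×155.52) = 1071.6 kN.
Block shear: shear path 2×[42+4×84] = 2×378 mm, A_gv = 4536, A_nv = 2×(378 − 4.5×29)×6 = 2970 mm²; tension across gage: (83 − 1×29)×6 = 324 mm². R_n = min(0.6×450×2970, 0.6×345×4536) + 1.0×450×324 = min(801.9, 938.95) + 145.8 = 947.7 kN. φR_n = 0.75 × 947.7 = 710.8 kN.
Tension rupture (net): A_n = (245 − 2×29)×6 = 1122 mm² (U = 1.0, A_e = A_n). φR_n = 0.75 × 450 × 1122 = 378.7 kN.
Tension yield (gross): A_g = 245×6 = 1470 mm². φR_n = 0.90 × 345 × 1470 = 456.4 kN.
Governing: min(1591.3, 1071.6, 710.8, 378.7, 456.4) = 378.7 kN → net-section rupture.

378.7 kN (net-section rupture governs)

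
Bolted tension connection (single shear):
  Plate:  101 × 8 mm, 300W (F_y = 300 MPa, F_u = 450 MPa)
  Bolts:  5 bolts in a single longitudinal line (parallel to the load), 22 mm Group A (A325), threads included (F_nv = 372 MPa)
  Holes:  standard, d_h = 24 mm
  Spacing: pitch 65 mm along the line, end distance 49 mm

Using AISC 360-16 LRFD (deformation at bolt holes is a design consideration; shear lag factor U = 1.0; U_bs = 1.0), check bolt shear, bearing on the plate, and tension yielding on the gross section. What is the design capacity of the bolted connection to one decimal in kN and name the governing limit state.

218.2 kN (gross-section yield governs)

Bolt shear: A_b = π(22)²/4 = 380.13 mm². φR_n = 0.75 × 372 × 380.13 × 5 × 1 = 530.3 kN.
Bearing (8 mm plate, F_u = 450 MPa): end bolts L_c = 49 − 24/2 = 37, R_n = min(1.2×37×8×450, 2.4×22×8×450) = 159.84 kN/bolt; interior L_c = 65 − 24 = 41, R_n = 177.12 kN/bolt. φR_n = 0.75 × (1×159.84 + 4×177.12) = 651.2 kN.
Tension yield (gross): A_g = 101×8 = 808 mm². φR_n = 0.90 × 300 × 808 = 218.2 kN.
Governing: min(530.3, 651.2, 218.2) = 218.2 kN → gross-section yield.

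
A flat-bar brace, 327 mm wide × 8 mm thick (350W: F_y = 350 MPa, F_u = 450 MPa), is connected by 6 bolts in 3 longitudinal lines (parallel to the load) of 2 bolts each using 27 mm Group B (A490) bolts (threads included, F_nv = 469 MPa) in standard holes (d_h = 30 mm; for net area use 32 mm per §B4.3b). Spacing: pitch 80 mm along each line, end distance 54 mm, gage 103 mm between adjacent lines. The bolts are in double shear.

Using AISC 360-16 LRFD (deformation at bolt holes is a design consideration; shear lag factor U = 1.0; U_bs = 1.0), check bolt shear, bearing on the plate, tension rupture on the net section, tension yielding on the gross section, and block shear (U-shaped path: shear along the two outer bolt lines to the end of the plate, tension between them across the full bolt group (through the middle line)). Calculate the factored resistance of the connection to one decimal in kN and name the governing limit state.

623.7 kN (net-section rupture governs)

Bolt shear: A_b = π(27)²/4 = 572.56 mm². φR_n = 0.75 × 469 × 572.56 × 6 × 2 = 2416.8 kN.
Bearing (8 mm plate, F_u = 450 MPa): end bolts L_c = 54 − 30/2 = 39, R_n = min(1.2×39×8×450, 2.4×27×8×450) = 168.48 kN/bolt; interior L_c = 80 − 30 = 50, R_n = 216 kN/bolt. φR_n = 0.75 × (3×168.48 + 3×216) = 865.1 kN.
Tension rupture (net): A_n = (327 − 3×32)×8 = 1848 mm² (U = 1.0, A_e = A_n). φR_n = 0.75 × 450 × 1848 = 623.7 kN.
Tension yield (gross): A_g = 327×8 = 2616 mm². φR_n = 0.90 × 350 × 2616 = 824.0 kN.
Block shear: shear path 2×[54+1×80] = 2×134 mm, A_gv = 2144, A_nv = 2×(134 − 1.5×32)×8 = 1376 mm²; tension across gage: (206 − 2×32)×8 = 1136 mm². R_n = min(0.6×450×1376, 0.6×350×2144) + 1.0×450×1136 = min(371.52, 450.24) + 511.2 = 882.72 kN. φR_n = 0.75 × 882.72 = 662.0 kN.
Governing: min(2416.8, 865.1, 623.7, 824.0, 662.0) = 623.7 kN → net-section rupture.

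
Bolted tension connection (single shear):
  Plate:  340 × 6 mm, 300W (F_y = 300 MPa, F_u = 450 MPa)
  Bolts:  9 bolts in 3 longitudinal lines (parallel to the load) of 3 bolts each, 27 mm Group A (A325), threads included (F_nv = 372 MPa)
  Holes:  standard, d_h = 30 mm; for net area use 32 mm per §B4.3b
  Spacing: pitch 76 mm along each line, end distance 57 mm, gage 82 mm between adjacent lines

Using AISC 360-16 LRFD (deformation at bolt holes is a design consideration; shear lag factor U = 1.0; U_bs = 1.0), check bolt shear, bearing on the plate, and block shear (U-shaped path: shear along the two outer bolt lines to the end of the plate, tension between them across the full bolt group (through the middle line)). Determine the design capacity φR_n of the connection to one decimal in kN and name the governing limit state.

Bolt shear: A_b = π(27)²/4 = 572.56 mm². φR_n = 0.75 × 372 × 572.56 × 9 × 1 = 1437.7 kN.
Bearing (6 mm plate, F_u = 450 MPa): end bolts L_c = 57 − 30/2 = 42, R_n = min(1.2×42×6×450, 2.4×27×6×450) = 136.08 kN/bolt; interior L_c = 76 − 30 = 46, R_n = 149.04 kN/bolt. φR_n = 0.75 × (3×136.08 + 6×149.04) = 976.9 kN.
Block shear: shear path 2×[57+2×76] = 2×209 mm, A_gv = 2508, A_nv = 2×(209 − 2.5×32)×6 = 1548 mm²; tension across gage: (164 − 2×32)×6 = 600 mm². R_n = min(0.6×450×1548, 0.6×300×2508) + 1.0×450×600 = min(417.96, 451.44) + 270 = 687.96 kN. φR_n = 0.75 × 687.96 = 516.0 kN.
Governing: min(1437.7, 976.9, 516.0) = 516.0 kN → block shear.

516.0 kN (block shear governs)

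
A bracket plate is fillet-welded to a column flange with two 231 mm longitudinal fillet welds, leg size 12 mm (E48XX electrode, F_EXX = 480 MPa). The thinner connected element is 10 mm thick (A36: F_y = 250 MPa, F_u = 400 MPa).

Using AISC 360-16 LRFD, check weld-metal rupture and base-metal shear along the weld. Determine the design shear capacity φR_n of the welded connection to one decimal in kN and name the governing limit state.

693.0 kN (base-metal shear governs)

Weld metal: throat = 0.707×12 = 8.484 mm, L = 2×231 = 462 mm. φR_n = 0.75 × 0.6 × 480 × 8.484 × 462 = 846.6 kN.
Base metal shear (10 mm plate): yield φR_n = 1.0×0.6×250×10×462 = 693.0 kN; rupture φR_n = 0.75×0.6×400×10×462 = 831.6 kN; take 693.0 kN (yield).
Governing: min(846.6, 693.0) = 693.0 kN → base-metal shear.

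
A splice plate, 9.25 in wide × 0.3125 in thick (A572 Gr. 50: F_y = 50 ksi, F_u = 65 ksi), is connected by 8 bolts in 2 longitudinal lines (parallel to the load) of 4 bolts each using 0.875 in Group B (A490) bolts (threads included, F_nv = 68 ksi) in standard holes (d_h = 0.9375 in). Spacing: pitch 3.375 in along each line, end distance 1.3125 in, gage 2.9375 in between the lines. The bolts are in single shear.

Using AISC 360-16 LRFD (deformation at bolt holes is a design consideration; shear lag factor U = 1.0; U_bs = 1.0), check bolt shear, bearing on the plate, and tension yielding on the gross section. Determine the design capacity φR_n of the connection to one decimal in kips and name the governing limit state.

130.1 kips (gross-section yield governs)

Bolt shear: A_b = π(0.875)²/4 = 0.60132 in². φR_n = 0.75 × 68 × 0.60132 × 8 × 1 = 245.3 kips.
Bearing (0.3125 in plate, F_u = 65 ksi): end bolts L_c = 1.3125 − 0.9375/2 = 0.84375, R_n = min(1.2×0.84375×0.3125×65, 2.4×0.875×0.3125×65) = 20.566 kips/bolt; interior L_c = 3.375 − 0.9375 = 2.4375, R_n = 42.656 kips/bolt. φR_n = 0.75 × (2×20.566 + 6×42.656) = 222.8 kips.
Tension yield (gross): A_g = 9.25×0.3125 = 2.8906 in². φR_n = 0.90 × 50 × 2.8906 = 130.1 kips.
Governing: min(245.3, 222.8, 130.1) = 130.1 kips → gross-section yield.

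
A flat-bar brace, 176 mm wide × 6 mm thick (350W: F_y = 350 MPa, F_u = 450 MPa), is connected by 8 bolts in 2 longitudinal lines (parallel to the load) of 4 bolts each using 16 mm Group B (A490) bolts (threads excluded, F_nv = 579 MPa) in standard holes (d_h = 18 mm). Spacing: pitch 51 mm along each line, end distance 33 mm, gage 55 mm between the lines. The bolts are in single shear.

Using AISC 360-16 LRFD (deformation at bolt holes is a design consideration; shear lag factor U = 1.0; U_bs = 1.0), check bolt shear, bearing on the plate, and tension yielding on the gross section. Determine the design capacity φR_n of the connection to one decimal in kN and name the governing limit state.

332.6 kN (gross-section yield governs)

Bolt shear: A_b = π(16)²/4 = 201.06 mm². φR_n = 0.75 × 579 × 201.06 × 8 × 1 = 698.5 kN.
Bearing (6 mm plate, F_u = 450 MPa): end bolts L_c = 33 − 18/2 = 24, R_n = min(1.2×24×6×450, 2.4×16×6×450) = 77.76 kN/bolt; interior L_c = 51 − 18 = 33, R_n = 103.68 kN/bolt. φR_n = 0.75 × (2×77.76 + 6×103.68) = 583.2 kN.
Tension yield (gross): A_g = 176×6 = 1056 mm². φR_n = 0.90 × 350 × 1056 = 332.6 kN.
Governing: min(698.5, 583.2, 332.6) = 332.6 kN → gross-section yield.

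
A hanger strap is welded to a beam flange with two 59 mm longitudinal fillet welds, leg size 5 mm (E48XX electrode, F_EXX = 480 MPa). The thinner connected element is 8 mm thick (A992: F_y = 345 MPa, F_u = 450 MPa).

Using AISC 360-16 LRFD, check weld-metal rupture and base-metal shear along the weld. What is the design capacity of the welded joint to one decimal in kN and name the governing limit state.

Weld metal: throat = 0.707×5 = 3.535 mm, L = 2×59 = 118 mm. φR_n = 0.75 × 0.6 × 480 × 3.535 × 118 = 90.1 kN.
Base metal shear (8 mm plate): yield φR_n = 1.0×0.6×345×8×118 = 195.4 kN; rupture φR_n = 0.75×0.6×450×8×118 = 191.2 kN; take 191.2 kN (rupture).
Governing: min(90.1, 191.2) = 90.1 kN → weld metal.

90.1 kN (weld metal governs)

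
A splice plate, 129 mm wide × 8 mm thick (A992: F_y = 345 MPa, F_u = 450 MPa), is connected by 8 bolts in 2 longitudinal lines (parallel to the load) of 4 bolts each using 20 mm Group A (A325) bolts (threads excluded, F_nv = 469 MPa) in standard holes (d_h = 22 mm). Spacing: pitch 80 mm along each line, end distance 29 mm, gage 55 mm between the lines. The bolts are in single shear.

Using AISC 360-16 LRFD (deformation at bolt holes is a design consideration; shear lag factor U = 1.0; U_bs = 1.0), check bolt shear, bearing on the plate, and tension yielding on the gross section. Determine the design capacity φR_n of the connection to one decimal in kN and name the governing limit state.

320.4 kN (gross-section yield governs)

Bolt shear: A_b = π(20)²/4 = 314.16 mm². φR_n = 0.75 × 469 × 314.16 × 8 × 1 = 884.0 kN.
Bearing (8 mm plate, F_u = 450 MPa): end bolts L_c = 29 − 22/2 = 18, R_n = min(1.2×18×8×450, 2.4×20×8×450) = 77.76 kN/bolt; interior L_c = 80 − 22 = 58, R_n = 172.8 kN/bolt. φR_n = 0.75 × (2×77.76 + 6×172.8) = 894.2 kN.
Tension yield (gross): A_g = 129×8 = 1032 mm². φR_n = 0.90 × 345 × 1032 = 320.4 kN.
Governing: min(884.0, 894.2, 320.4) = 320.4 kN → gross-section yield.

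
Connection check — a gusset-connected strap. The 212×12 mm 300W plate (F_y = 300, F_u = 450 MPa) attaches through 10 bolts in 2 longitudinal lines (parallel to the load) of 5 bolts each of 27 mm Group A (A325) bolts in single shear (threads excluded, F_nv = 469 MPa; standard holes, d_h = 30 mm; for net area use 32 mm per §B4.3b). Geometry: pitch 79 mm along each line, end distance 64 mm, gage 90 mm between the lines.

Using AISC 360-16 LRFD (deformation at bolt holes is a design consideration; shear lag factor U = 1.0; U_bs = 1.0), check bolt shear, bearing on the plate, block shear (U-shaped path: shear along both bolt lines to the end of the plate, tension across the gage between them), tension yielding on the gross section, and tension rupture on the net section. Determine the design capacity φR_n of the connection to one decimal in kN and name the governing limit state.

599.4 kN (net-section rupture governs)

Bolt shear: A_b = π(27)²/4 = 572.56 mm². φR_n = 0.75 × 469 × 572.56 × 10 × 1 = 2014.0 kN.
Bearing (12 mm plate, F_u = 450 MPa): end bolts L_c = 64 − 30/2 = 49, R_n = min(1.2×49×12×450, 2.4×27×12×450) = 317.52 kN/bolt; interior L_c = 79 − 30 = 49, R_n = 317.52 kN/bolt. φR_n = 0.75 × (2×317.52 + 8×317.52) = 2381.4 kN.
Block shear: shear path 2×[64+4×79] = 2×380 mm, A_gv = 9120, A_nv = 2×(380 − 4.5×32)×12 = 5664 mm²; tension across gage: (90 − 1×32)×12 = 696 mm². R_n = min(0.6×450×5664, 0.6×300×9120) + 1.0×450×696 = min(1529.3, 1641.6) + 313.2 = 1842.5 kN. φR_n = 0.75 × 1842.5 = 1381.9 kN.
Tension yield (gross): A_g = 212×12 = 2544 mm². φR_n = 0.90 × 300 × 2544 = 686.9 kN.
Tension rupture (net): A_n = (212 − 2×32)×12 = 1776 mm² (U = 1.0, A_e = A_n). φR_n = 0.75 × 450 × 1776 = 599.4 kN.
Governing: min(2014.0, 2381.4, 1381.9, 686.9, 599.4) = 599.4 kN → net-section rupture.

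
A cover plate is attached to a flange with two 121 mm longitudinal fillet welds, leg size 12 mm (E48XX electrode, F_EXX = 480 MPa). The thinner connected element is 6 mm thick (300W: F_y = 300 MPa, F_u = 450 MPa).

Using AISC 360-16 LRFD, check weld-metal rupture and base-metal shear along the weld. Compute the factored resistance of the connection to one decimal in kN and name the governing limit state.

261.4 kN (base-metal shear governs)

Weld metal: throat = 0.707×12 = 8.484 mm, L = 2×121 = 242 mm. φR_n = 0.75 × 0.6 × 480 × 8.484 × 242 = 443.5 kN.
Base metal shear (6 mm plate): yield φR_n = 1.0×0.6×300×6×242 = 261.4 kN; rupture φR_n = 0.75×0.6×450×6×242 = 294.0 kN; take 261.4 kN (yield).
Governing: min(443.5, 261.4) = 261.4 kN → base-metal shear.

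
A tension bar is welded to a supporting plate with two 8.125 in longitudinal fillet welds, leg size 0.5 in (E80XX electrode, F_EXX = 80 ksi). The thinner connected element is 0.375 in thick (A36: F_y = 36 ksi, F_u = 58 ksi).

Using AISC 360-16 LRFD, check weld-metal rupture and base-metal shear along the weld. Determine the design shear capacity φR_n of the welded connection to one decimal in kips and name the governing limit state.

131.6 kips (base-metal shear governs)

Weld metal: throat = 0.707×0.5 = 0.3535 in, L = 2×8.125 = 16.25 in. φR_n = 0.75 × 0.6 × 80 × 0.3535 × 16.25 = 206.8 kips.
Base metal shear (0.375 in plate): yield φR_n = 1.0×0.6×36×0.375×16.25 = 131.6 kips; rupture φR_n = 0.75×0.6×58×0.375×16.25 = 159.0 kips; take 131.6 kips (yield).
Governing: min(206.8, 131.6) = 131.6 kips → base-metal shear.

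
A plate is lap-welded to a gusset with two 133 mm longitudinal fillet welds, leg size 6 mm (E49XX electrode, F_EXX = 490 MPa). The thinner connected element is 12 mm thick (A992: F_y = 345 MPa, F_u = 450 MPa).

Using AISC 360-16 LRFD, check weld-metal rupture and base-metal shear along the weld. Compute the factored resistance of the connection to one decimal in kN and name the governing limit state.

Weld metal: throat = 0.707×6 = 4.242 mm, L = 2×133 = 266 mm. φR_n = 0.75 × 0.6 × 490 × 4.242 × 266 = 248.8 kN.
Base metal shear (12 mm plate): yield φR_n = 1.0×0.6×345×12×266 = 660.7 kN; rupture φR_n = 0.75×0.6×450×12×266 = 646.4 kN; take 646.4 kN (rupture).
Governing: min(248.8, 646.4) = 248.8 kN → weld metal.

248.8 kN (weld metal governs)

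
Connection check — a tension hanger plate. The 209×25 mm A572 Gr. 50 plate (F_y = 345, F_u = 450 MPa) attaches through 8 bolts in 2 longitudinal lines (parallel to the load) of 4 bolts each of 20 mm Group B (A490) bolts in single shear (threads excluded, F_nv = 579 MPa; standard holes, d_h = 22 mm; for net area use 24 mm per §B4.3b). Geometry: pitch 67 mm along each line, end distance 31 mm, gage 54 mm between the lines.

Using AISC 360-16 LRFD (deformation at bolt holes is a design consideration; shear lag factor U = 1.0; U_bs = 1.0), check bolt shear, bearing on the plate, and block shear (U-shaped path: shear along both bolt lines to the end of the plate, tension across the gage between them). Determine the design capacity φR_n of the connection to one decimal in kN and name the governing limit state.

Bolt shear: A_b = π(20)²/4 = 314.16 mm². φR_n = 0.75 × 579 × 314.16 × 8 × 1 = 1091.4 kN.
Bearing (25 mm plate, F_u = 450 MPa): end bolts L_c = 31 − 22/2 = 20, R_n = min(1.2×20×25×450, 2.4×20×25×450) = 270 kN/bolt; interior L_c = 67 − 22 = 45, R_n = 540 kN/bolt. φR_n = 0.75 × (2×270 + 6×540) = 2835.0 kN.
Block shear: shear path 2×[31+3×67] = 2×232 mm, A_gv = 11600, A_nv = 2×(232 − 3.5×24)×25 = 7400 mm²; tension across gage: (54 − 1×24)×25 = 750 mm². R_n = min(0.6×450×7400, 0.6×345×11600) + 1.0×450×750 = min(1998, 2401.2) + 337.5 = 2335.5 kN. φR_n = 0.75 × 2335.5 = 1751.6 kN.
Governing: min(1091.4, 2835.0, 1751.6) = 1091.4 kN → bolt shear.

1091.4 kN (bolt shear governs)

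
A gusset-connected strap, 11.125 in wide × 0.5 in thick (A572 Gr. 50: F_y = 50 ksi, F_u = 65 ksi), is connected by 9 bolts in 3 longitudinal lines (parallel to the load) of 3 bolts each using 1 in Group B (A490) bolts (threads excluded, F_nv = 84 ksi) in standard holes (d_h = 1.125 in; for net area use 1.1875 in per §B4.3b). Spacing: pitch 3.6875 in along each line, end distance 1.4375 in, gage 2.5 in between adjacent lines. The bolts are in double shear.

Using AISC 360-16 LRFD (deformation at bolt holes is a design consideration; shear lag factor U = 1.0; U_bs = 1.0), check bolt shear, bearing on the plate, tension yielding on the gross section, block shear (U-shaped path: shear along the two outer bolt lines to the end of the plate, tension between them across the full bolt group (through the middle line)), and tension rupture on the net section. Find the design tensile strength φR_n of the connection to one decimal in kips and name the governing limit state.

184.3 kips (net-section rupture governs)

Bolt shear: A_b = π(1)²/4 = 0.7854 in². φR_n = 0.75 × 84 × 0.7854 × 9 × 2 = 890.6 kips.
Bearing (0.5 in plate, F_u = 65 ksi): end bolts L_c = 1.4375 − 1.125/2 = 0.875, R_n = min(1.2×0.875×0.5×65, 2.4×1×0.5×65) = 34.125 kips/bolt; interior L_c = 3.6875 − 1.125 = 2.5625, R_n = 78 kips/bolt. φR_n = 0.75 × (3×34.125 + 6×78) = 427.8 kips.
Tension yield (gross): A_g = 11.125×0.5 = 5.5625 in². φR_n = 0.90 × 50 × 5.5625 = 250.3 kips.
Block shear: shear path 2×[1.4375+2×3.6875] = 2×8.8125 in, A_gv = 8.8125, A_nv = 2×(8.8125 − 2.5×1.1875)×0.5 = 5.8438 in²; tension across gage: (5 − 2×1.1875)×0.5 = 1.3125 in². R_n = min(0.6×65×5.8438, 0.6×50×8.8125) + 1.0×65×1.3125 = min(227.91, 264.38) + 85.313 = 313.22 kips. φR_n = 0.75 × 313.22 = 234.9 kips.
Tension rupture (net): A_n = (11.125 − 3×1.1875)×0.5 = 3.7813 in² (U = 1.0, A_e = A_n). φR_n = 0.75 × 65 × 3.7813 = 184.3 kips.
Governing: min(890.6, 427.8, 250.3, 234.9, 184.3) = 184.3 kips → net-section rupture.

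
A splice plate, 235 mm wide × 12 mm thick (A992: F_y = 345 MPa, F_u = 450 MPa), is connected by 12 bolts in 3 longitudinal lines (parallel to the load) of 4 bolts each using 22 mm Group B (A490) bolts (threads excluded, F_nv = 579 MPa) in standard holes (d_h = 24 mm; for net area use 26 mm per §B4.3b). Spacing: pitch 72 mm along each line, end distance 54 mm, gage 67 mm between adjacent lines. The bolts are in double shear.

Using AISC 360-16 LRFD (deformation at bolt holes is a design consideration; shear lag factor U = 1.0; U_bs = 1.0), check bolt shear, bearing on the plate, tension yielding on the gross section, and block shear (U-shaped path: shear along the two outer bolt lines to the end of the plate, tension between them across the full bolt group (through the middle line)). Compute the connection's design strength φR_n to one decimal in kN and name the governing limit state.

Bolt shear: A_b = π(22)²/4 = 380.13 mm². φR_n = 0.75 × 579 × 380.13 × 12 × 2 = 3961.7 kN.
Bearing (12 mm plate, F_u = 450 MPa): end bolts L_c = 54 − 24/2 = 42, R_n = min(1.2×42×12×450, 2.4×22×12×450) = 272.16 kN/bolt; interior L_c = 72 − 24 = 48, R_n = 285.12 kN/bolt. φR_n = 0.75 × (3×272.16 + 9×285.12) = 2536.9 kN.
Tension yield (gross): A_g = 235×12 = 2820 mm². φR_n = 0.90 × 345 × 2820 = 875.6 kN.
Block shear: shear path 2×[54+3×72] = 2×270 mm, A_gv = 6480, A_nv = 2×(270 − 3.5×26)×12 = 4296 mm²; tension across gage: (134 − 2×26)×12 = 984 mm². R_n = min(0.6×450×4296, 0.6×345×6480) + 1.0×450×984 = min(1159.9, 1341.4) + 442.8 = 1602.7 kN. φR_n = 0.75 × 1602.7 = 1202.0 kN.
Governing: min(3961.7, 2536.9, 875.6, 1202.0) = 875.6 kN → gross-section yield.

875.6 kN (gross-section yield governs)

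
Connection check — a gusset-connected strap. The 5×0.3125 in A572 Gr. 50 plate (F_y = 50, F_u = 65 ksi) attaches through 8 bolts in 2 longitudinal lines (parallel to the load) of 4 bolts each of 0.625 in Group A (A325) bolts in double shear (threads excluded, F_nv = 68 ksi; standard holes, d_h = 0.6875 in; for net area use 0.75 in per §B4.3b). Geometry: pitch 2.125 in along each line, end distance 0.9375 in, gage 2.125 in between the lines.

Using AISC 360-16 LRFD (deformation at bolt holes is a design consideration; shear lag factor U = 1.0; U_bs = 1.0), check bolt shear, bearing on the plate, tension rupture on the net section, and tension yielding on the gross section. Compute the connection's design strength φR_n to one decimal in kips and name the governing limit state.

53.3 kips (net-section rupture governs)

Bolt shear: A_b = π(0.625)²/4 = 0.3068 in². φR_n = 0.75 × 68 × 0.3068 × 8 × 2 = 250.3 kips.
Bearing (0.3125 in plate, F_u = 65 ksi): end bolts L_c = 0.9375 − 0.6875/2 = 0.59375, R_n = min(1.2×0.59375×0.3125×65, 2.4×0.625×0.3125×65) = 14.473 kips/bolt; interior L_c = 2.125 − 0.6875 = 1.4375, R_n = 30.469 kips/bolt. φR_n = 0.75 × (2×14.473 + 6×30.469) = 158.8 kips.
Tension rupture (net): A_n = (5 − 2×0.75)×0.3125 = 1.0938 in² (U = 1.0, A_e = A_n). φR_n = 0.75 × 65 × 1.0938 = 53.3 kips.
Tension yield (gross): A_g = 5×0.3125 = 1.5625 in². φR_n = 0.90 × 50 × 1.5625 = 70.3 kips.
Governing: min(250.3, 158.8, 53.3, 70.3) = 53.3 kips → net-section rupture.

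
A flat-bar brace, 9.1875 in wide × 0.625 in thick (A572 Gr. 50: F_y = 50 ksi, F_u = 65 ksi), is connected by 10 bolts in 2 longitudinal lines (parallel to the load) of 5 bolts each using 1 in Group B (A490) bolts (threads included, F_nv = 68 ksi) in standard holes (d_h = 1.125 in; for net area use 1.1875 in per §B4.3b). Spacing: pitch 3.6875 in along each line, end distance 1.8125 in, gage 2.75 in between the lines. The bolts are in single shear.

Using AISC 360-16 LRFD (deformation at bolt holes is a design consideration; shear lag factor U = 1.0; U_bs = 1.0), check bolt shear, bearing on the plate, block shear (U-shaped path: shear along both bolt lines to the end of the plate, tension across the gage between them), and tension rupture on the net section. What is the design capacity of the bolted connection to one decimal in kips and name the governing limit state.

207.6 kips (net-section rupture governs)

Bolt shear: A_b = π(1)²/4 = 0.7854 in². φR_n = 0.75 × 68 × 0.7854 × 10 × 1 = 400.6 kips.
Bearing (0.625 in plate, F_u = 65 ksi): end bolts L_c = 1.8125 − 1.125/2 = 1.25, R_n = min(1.2×1.25×0.625×65, 2.4×1×0.625×65) = 60.938 kips/bolt; interior L_c = 3.6875 − 1.125 = 2.5625, R_n = 97.5 kips/bolt. φR_n = 0.75 × (2×60.938 + 8×97.5) = 676.4 kips.
Block shear: shear path 2×[1.8125+4×3.6875] = 2×16.5625 in, A_gv = 20.703, A_nv = 2×(16.5625 − 4.5×1.1875)×0.625 = 14.023 in²; tension across gage: (2.75 − 1×1.1875)×0.625 = 0.97656 in². R_n = min(0.6×65×14.023, 0.6×50×20.703) + 1.0×65×0.97656 = min(546.9, 621.09) + 63.476 = 610.38 kips. φR_n = 0.75 × 610.38 = 457.8 kips.
Tension rupture (net): A_n = (9.1875 − 2×1.1875)×0.625 = 4.2578 in² (U = 1.0, A_e = A_n). φR_n = 0.75 × 65 × 4.2578 = 207.6 kips.
Governing: min(400.6, 676.4, 457.8, 207.6) = 207.6 kips → net-section rupture.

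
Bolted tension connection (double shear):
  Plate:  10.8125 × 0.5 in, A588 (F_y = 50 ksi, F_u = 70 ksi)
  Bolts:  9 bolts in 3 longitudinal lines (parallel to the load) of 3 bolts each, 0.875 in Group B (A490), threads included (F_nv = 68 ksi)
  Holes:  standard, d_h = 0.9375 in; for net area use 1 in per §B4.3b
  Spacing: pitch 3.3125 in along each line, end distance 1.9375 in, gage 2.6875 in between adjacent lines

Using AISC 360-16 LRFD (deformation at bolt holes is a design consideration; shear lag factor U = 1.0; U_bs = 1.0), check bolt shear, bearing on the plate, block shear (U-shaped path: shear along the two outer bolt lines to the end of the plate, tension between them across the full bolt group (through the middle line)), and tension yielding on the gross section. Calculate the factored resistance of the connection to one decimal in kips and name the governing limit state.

Bolt shear: A_b = π(0.875)²/4 = 0.60132 in². φR_n = 0.75 × 68 × 0.60132 × 9 × 2 = 552.0 kips.
Bearing (0.5 in plate, F_u = 70 ksi): end bolts L_c = 1.9375 − 0.9375/2 = 1.46875, R_n = min(1.2×1.46875×0.5×70, 2.4×0.875×0.5×70) = 61.688 kips/bolt; interior L_c = 3.3125 − 0.9375 = 2.375, R_n = 73.5 kips/bolt. φR_n = 0.75 × (3×61.688 + 6×73.5) = 469.5 kips.
Block shear: shear path 2×[1.9375+2×3.3125] = 2×8.5625 in, A_gv = 8.5625, A_nv = 2×(8.5625 − 2.5×1)×0.5 = 6.0625 in²; tension across gage: (5.375 − 2×1)×0.5 = 1.6875 in². R_n = min(0.6×70×6.0625, 0.6×50×8.5625) + 1.0×70×1.6875 = min(254.63, 256.88) + 118.13 = 372.76 kips. φR_n = 0.75 × 372.76 = 279.6 kips.
Tension yield (gross): A_g = 10.8125×0.5 = 5.4063 in². φR_n = 0.90 × 50 × 5.4063 = 243.3 kips.
Governing: min(552.0, 469.5, 279.6, 243.3) = 243.3 kips → gross-section yield.

243.3 kips (gross-section yield governs)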